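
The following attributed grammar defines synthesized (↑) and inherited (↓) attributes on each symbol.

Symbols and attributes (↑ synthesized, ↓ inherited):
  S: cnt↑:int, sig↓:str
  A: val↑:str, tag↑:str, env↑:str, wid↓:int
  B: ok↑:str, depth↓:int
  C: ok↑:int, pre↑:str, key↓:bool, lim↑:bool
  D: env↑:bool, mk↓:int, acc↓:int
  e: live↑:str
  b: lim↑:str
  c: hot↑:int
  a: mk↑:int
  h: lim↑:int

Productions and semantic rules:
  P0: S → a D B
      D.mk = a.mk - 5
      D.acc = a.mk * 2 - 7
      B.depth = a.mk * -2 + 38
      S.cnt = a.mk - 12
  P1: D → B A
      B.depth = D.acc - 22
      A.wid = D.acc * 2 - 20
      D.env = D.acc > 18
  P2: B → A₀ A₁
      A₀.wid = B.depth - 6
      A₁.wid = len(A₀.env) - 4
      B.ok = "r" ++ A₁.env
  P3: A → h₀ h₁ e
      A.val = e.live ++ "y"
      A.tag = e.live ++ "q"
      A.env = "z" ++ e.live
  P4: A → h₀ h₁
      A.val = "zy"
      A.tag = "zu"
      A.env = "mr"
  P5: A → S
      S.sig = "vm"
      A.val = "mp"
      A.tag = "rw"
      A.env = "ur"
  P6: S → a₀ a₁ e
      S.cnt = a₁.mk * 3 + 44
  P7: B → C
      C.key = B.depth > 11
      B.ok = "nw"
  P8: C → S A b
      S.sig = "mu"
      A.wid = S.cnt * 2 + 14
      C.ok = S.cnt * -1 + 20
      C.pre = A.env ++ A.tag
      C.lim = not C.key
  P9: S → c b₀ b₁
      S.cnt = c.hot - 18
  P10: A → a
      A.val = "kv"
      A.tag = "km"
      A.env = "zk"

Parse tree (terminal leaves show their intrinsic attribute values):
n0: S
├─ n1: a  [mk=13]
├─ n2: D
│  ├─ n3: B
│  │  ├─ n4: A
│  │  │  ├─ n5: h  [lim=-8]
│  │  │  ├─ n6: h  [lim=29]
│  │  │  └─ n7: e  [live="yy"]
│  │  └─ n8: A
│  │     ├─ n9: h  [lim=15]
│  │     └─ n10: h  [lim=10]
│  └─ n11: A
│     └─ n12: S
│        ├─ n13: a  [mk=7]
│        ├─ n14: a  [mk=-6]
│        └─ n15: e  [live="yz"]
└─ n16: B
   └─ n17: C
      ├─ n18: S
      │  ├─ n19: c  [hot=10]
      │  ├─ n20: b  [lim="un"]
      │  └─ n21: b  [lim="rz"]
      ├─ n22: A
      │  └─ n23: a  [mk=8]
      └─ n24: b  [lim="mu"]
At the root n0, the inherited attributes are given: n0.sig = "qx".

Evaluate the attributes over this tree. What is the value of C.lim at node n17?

1. n0.sig = "qx"  [given at root]
2. n1.mk = 13  [terminal]
3. n2.mk = 8  [a.mk - 5]
4. n2.acc = 19  [a.mk * 2 - 7]
5. n3.depth = -3  [D.acc - 22]
6. n4.wid = -9  [B.depth - 6]
7. n5.lim = -8  [terminal]
8. n6.lim = 29  [terminal]
9. n7.live = "yy"  [terminal]
10. n4.val = "yyy"  [e.live ++ "y"]
11. n4.tag = "yyq"  [e.live ++ "q"]
12. n4.env = "zyy"  ["z" ++ e.live]
13. n8.wid = -1  [len(A₀.env) - 4]
14. n9.lim = 15  [terminal]
15. n10.lim = 10  [terminal]
16. n8.val = "zy"  ["zy"]
17. n8.tag = "zu"  ["zu"]
18. n8.env = "mr"  ["mr"]
19. n3.ok = "rmr"  ["r" ++ A₁.env]
20. n11.wid = 18  [D.acc * 2 - 20]
21. n12.sig = "vm"  ["vm"]
22. n13.mk = 7  [terminal]
23. n14.mk = -6  [terminal]
24. n15.live = "yz"  [terminal]
25. n12.cnt = 26  [a₁.mk * 3 + 44]
26. n11.val = "mp"  ["mp"]
27. n11.tag = "rw"  ["rw"]
28. n11.env = "ur"  ["ur"]
29. n2.env = true  [D.acc > 18]
30. n16.depth = 12  [a.mk * -2 + 38]
31. n17.key = true  [B.depth > 11]
32. n18.sig = "mu"  ["mu"]
33. n19.hot = 10  [terminal]
34. n20.lim = "un"  [terminal]
35. n21.lim = "rz"  [terminal]
36. n18.cnt = -8  [c.hot - 18]
37. n22.wid = -2  [S.cnt * 2 + 14]
38. n23.mk = 8  [terminal]
39. n22.val = "kv"  ["kv"]
40. n22.tag = "km"  ["km"]
41. n22.env = "zk"  ["zk"]
42. n24.lim = "mu"  [terminal]
43. n17.ok = 28  [S.cnt * -1 + 20]
44. n17.pre = "zkkm"  [A.env ++ A.tag]
45. n17.lim = false  [not C.key]
46. n16.ok = "nw"  ["nw"]
47. n0.cnt = 1  [a.mk - 12]

false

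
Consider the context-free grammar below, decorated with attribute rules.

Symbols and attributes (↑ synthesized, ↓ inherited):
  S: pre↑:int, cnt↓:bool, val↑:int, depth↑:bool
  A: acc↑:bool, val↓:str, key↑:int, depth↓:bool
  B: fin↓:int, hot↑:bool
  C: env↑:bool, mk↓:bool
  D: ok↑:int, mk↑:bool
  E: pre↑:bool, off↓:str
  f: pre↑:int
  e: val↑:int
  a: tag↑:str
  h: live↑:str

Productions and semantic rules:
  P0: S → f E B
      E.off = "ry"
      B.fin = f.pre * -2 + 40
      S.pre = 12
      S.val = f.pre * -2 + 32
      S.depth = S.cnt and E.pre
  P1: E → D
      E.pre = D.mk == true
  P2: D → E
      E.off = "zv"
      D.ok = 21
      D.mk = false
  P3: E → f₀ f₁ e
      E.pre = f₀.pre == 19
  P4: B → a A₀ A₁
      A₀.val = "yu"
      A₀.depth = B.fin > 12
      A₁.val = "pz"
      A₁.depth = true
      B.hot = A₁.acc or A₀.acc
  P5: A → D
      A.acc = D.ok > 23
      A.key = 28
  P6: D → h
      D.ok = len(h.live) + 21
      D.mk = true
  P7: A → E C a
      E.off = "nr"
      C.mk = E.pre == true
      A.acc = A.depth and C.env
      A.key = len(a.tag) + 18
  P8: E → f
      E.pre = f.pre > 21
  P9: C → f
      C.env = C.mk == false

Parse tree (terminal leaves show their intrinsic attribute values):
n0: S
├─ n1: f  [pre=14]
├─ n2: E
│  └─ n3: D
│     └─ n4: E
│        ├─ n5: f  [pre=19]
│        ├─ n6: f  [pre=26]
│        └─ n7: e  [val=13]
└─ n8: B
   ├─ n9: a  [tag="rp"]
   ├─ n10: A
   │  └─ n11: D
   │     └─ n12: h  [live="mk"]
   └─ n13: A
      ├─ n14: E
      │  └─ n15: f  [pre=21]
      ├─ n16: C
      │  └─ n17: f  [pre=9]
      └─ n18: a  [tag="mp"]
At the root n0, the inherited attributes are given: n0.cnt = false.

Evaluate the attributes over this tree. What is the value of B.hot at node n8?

1. n0.cnt = false  [given at root]
2. n1.pre = 14  [terminal]
3. n2.off = "ry"  ["ry"]
4. n4.off = "zv"  ["zv"]
5. n5.pre = 19  [terminal]
6. n6.pre = 26  [terminal]
7. n7.val = 13  [terminal]
8. n4.pre = true  [f₀.pre == 19]
9. n3.ok = 21  [21]
10. n3.mk = false  [false]
11. n2.pre = false  [D.mk == true]
12. n8.fin = 12  [f.pre * -2 + 40]
13. n9.tag = "rp"  [terminal]
14. n10.val = "yu"  ["yu"]
15. n10.depth = false  [B.fin > 12]
16. n12.live = "mk"  [terminal]
17. n11.ok = 23  [len(h.live) + 21]
18. n11.mk = true  [true]
19. n10.acc = false  [D.ok > 23]
20. n10.key = 28  [28]
21. n13.val = "pz"  ["pz"]
22. n13.depth = true  [true]
23. n14.off = "nr"  ["nr"]
24. n15.pre = 21  [terminal]
25. n14.pre = false  [f.pre > 21]
26. n16.mk = false  [E.pre == true]
27. n17.pre = 9  [terminal]
28. n16.env = true  [C.mk == false]
29. n18.tag = "mp"  [terminal]
30. n13.acc = true  [A.depth and C.env]
31. n13.key = 20  [len(a.tag) + 18]
32. n8.hot = true  [A₁.acc or A₀.acc]
33. n0.pre = 12  [12]
34. n0.val = 4  [f.pre * -2 + 32]
35. n0.depth = false  [S.cnt and E.pre]

true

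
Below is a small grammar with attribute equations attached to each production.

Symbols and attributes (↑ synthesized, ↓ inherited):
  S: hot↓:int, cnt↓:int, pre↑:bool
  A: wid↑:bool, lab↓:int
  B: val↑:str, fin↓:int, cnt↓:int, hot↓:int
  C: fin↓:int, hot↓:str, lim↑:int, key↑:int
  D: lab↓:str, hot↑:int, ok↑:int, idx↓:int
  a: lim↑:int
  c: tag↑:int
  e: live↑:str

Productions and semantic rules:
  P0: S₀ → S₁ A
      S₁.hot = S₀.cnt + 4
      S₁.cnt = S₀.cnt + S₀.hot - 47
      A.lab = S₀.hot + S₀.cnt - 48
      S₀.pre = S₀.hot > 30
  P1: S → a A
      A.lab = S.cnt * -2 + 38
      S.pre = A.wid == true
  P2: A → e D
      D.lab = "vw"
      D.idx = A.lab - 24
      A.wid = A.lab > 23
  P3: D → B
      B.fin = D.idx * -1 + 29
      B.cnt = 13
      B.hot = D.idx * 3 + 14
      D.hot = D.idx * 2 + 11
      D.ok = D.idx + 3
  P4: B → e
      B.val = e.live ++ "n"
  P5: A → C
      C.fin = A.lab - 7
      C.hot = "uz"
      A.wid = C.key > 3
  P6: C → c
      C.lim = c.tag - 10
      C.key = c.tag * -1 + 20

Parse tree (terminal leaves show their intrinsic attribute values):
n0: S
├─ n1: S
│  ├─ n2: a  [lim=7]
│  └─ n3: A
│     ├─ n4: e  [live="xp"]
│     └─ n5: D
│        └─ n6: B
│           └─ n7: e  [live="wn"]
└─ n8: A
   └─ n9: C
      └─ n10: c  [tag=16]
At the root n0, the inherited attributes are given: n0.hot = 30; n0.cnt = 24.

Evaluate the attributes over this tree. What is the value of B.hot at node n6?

1. n0.hot = 30  [given at root]
2. n0.cnt = 24  [given at root]
3. n1.hot = 28  [S₀.cnt + 4]
4. n1.cnt = 7  [S₀.cnt + S₀.hot - 47]
5. n2.lim = 7  [terminal]
6. n3.lab = 24  [S.cnt * -2 + 38]
7. n4.live = "xp"  [terminal]
8. n5.lab = "vw"  ["vw"]
9. n5.idx = 0  [A.lab - 24]
10. n6.fin = 29  [D.idx * -1 + 29]
11. n6.cnt = 13  [13]
12. n6.hot = 14  [D.idx * 3 + 14]
13. n7.live = "wn"  [terminal]
14. n6.val = "wnn"  [e.live ++ "n"]
15. n5.hot = 11  [D.idx * 2 + 11]
16. n5.ok = 3  [D.idx + 3]
17. n3.wid = true  [A.lab > 23]
18. n1.pre = true  [A.wid == true]
19. n8.lab = 6  [S₀.hot + S₀.cnt - 48]
20. n9.fin = -1  [A.lab - 7]
21. n9.hot = "uz"  ["uz"]
22. n10.tag = 16  [terminal]
23. n9.lim = 6  [c.tag - 10]
24. n9.key = 4  [c.tag * -1 + 20]
25. n8.wid = true  [C.key > 3]
26. n0.pre = false  [S₀.hot > 30]

14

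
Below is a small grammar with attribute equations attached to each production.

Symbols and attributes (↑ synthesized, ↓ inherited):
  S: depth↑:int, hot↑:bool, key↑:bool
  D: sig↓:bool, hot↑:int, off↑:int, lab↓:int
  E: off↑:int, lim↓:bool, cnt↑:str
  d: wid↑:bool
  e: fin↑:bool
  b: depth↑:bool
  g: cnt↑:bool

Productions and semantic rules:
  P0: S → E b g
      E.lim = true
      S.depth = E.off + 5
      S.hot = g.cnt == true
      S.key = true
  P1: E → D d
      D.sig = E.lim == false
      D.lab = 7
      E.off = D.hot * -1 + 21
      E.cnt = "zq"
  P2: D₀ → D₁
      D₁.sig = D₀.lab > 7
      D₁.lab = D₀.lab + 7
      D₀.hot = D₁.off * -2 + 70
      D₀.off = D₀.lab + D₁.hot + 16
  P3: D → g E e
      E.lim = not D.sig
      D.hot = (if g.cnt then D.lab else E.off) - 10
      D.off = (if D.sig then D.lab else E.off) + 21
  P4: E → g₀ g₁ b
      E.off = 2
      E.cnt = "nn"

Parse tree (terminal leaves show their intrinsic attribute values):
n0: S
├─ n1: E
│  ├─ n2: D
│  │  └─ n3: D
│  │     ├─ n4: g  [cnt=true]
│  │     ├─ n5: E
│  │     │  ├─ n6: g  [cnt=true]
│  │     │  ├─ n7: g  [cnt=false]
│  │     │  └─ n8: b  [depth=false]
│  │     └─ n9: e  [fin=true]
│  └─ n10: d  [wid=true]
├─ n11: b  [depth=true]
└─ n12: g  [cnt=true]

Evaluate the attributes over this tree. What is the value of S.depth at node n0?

1. n1.lim = true  [true]
2. n2.sig = false  [E.lim == false]
3. n2.lab = 7  [7]
4. n3.sig = false  [D₀.lab > 7]
5. n3.lab = 14  [D₀.lab + 7]
6. n4.cnt = true  [terminal]
7. n5.lim = true  [not D.sig]
8. n6.cnt = true  [terminal]
9. n7.cnt = false  [terminal]
10. n8.depth = false  [terminal]
11. n5.off = 2  [2]
12. n5.cnt = "nn"  ["nn"]
13. n9.fin = true  [terminal]
14. n3.hot = 4  [(if g.cnt then D.lab else E.off) - 10]
15. n3.off = 23  [(if D.sig then D.lab else E.off) + 21]
16. n2.hot = 24  [D₁.off * -2 + 70]
17. n2.off = 27  [D₀.lab + D₁.hot + 16]
18. n10.wid = true  [terminal]
19. n1.off = -3  [D.hot * -1 + 21]
20. n1.cnt = "zq"  ["zq"]
21. n11.depth = true  [terminal]
22. n12.cnt = true  [terminal]
23. n0.depth = 2  [E.off + 5]
24. n0.hot = true  [g.cnt == true]
25. n0.key = true  [true]

2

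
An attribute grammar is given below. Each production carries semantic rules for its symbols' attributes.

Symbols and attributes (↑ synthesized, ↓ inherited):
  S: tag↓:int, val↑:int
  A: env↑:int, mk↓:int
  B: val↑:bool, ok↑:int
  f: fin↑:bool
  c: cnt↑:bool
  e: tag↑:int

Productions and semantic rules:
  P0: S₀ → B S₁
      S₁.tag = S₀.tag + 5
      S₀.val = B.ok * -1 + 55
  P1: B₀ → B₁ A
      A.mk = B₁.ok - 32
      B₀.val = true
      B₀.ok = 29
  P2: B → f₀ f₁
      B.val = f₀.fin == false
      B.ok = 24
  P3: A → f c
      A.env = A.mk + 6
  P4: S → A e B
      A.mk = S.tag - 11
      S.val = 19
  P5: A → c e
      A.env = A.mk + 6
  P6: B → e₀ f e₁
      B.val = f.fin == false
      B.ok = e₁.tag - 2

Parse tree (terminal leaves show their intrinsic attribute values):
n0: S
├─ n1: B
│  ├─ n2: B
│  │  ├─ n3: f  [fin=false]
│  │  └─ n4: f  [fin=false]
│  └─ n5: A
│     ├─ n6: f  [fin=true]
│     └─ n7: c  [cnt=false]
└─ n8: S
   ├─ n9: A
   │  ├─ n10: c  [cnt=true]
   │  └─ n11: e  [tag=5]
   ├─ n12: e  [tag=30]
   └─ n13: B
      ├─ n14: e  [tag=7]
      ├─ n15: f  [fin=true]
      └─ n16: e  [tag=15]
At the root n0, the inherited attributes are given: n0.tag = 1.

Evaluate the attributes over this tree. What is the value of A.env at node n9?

1. n0.tag = 1  [given at root]
2. n3.fin = false  [terminal]
3. n4.fin = false  [terminal]
4. n2.val = true  [f₀.fin == false]
5. n2.ok = 24  [24]
6. n5.mk = -8  [B₁.ok - 32]
7. n6.fin = true  [terminal]
8. n7.cnt = false  [terminal]
9. n5.env = -2  [A.mk + 6]
10. n1.val = true  [true]
11. n1.ok = 29  [29]
12. n8.tag = 6  [S₀.tag + 5]
13. n9.mk = -5  [S.tag - 11]
14. n10.cnt = true  [terminal]
15. n11.tag = 5  [terminal]
16. n9.env = 1  [A.mk + 6]
17. n12.tag = 30  [terminal]
18. n14.tag = 7  [terminal]
19. n15.fin = true  [terminal]
20. n16.tag = 15  [terminal]
21. n13.val = false  [f.fin == false]
22. n13.ok = 13  [e₁.tag - 2]
23. n8.val = 19  [19]
24. n0.val = 26  [B.ok * -1 + 55]

1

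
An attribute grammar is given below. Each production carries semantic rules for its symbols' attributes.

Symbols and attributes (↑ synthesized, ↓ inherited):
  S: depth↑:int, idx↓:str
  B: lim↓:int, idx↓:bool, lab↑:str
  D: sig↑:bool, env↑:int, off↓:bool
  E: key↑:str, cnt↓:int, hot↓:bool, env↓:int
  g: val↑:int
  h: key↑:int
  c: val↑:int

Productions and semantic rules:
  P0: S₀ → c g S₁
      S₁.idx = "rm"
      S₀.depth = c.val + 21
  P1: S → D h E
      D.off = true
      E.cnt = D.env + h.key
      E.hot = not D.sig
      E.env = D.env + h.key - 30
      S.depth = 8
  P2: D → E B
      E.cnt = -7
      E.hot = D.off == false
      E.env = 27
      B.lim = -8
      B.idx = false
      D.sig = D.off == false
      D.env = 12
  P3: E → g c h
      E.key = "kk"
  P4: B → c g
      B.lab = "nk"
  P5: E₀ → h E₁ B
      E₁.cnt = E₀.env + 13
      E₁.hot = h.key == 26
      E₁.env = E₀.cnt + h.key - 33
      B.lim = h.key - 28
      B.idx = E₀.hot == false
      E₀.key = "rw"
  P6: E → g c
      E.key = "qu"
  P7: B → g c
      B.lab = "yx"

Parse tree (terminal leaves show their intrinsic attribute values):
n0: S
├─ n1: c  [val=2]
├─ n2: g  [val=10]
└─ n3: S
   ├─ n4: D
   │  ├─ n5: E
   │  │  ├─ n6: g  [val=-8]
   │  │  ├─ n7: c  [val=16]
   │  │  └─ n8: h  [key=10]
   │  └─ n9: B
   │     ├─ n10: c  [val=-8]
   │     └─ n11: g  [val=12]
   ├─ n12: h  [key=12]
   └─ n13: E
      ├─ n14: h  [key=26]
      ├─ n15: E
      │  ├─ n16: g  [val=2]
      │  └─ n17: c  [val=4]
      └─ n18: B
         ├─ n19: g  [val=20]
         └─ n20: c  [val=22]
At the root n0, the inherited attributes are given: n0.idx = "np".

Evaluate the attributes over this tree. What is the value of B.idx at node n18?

false

1. n0.idx = "np"  [given at root]
2. n1.val = 2  [terminal]
3. n2.val = 10  [terminal]
4. n3.idx = "rm"  ["rm"]
5. n4.off = true  [true]
6. n5.cnt = -7  [-7]
7. n5.hot = false  [D.off == false]
8. n5.env = 27  [27]
9. n6.val = -8  [terminal]
10. n7.val = 16  [terminal]
11. n8.key = 10  [terminal]
12. n5.key = "kk"  ["kk"]
13. n9.lim = -8  [-8]
14. n9.idx = false  [false]
15. n10.val = -8  [terminal]
16. n11.val = 12  [terminal]
17. n9.lab = "nk"  ["nk"]
18. n4.sig = false  [D.off == false]
19. n4.env = 12  [12]
20. n12.key = 12  [terminal]
21. n13.cnt = 24  [D.env + h.key]
22. n13.hot = true  [not D.sig]
23. n13.env = -6  [D.env + h.key - 30]
24. n14.key = 26  [terminal]
25. n15.cnt = 7  [E₀.env + 13]
26. n15.hot = true  [h.key == 26]
27. n15.env = 17  [E₀.cnt + h.key - 33]
28. n16.val = 2  [terminal]
29. n17.val = 4  [terminal]
30. n15.key = "qu"  ["qu"]
31. n18.lim = -2  [h.key - 28]
32. n18.idx = false  [E₀.hot == false]
33. n19.val = 20  [terminal]
34. n20.val = 22  [terminal]
35. n18.lab = "yx"  ["yx"]
36. n13.key = "rw"  ["rw"]
37. n3.depth = 8  [8]
38. n0.depth = 23  [c.val + 21]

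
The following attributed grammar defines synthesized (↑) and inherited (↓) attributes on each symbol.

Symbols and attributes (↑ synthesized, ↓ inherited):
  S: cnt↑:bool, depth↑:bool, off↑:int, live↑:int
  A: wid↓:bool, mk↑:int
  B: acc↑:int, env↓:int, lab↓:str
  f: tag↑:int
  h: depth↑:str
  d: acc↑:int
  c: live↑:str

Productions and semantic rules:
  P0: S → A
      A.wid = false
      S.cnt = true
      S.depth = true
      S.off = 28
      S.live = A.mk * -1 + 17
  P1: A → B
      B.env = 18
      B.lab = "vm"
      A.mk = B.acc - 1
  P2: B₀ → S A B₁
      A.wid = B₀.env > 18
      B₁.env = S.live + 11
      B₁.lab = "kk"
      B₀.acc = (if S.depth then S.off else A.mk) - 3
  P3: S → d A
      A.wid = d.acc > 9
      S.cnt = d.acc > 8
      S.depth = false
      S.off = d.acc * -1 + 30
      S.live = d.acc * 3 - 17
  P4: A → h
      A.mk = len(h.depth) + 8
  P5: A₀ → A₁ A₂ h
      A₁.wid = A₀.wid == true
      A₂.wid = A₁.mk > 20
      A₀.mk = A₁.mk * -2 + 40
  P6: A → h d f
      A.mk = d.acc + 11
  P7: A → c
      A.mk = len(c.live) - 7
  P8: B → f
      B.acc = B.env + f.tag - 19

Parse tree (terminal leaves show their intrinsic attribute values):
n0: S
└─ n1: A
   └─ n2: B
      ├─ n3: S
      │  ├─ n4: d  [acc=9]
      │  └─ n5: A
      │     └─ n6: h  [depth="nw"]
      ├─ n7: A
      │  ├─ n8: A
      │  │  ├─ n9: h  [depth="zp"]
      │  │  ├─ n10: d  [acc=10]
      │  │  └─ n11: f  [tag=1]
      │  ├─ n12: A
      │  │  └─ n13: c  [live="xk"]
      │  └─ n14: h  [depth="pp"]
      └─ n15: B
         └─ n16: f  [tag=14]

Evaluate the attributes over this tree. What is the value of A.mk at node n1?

1. n1.wid = false  [false]
2. n2.env = 18  [18]
3. n2.lab = "vm"  ["vm"]
4. n4.acc = 9  [terminal]
5. n5.wid = false  [d.acc > 9]
6. n6.depth = "nw"  [terminal]
7. n5.mk = 10  [len(h.depth) + 8]
8. n3.cnt = true  [d.acc > 8]
9. n3.depth = false  [false]
10. n3.off = 21  [d.acc * -1 + 30]
11. n3.live = 10  [d.acc * 3 - 17]
12. n7.wid = false  [B₀.env > 18]
13. n8.wid = false  [A₀.wid == true]
14. n9.depth = "zp"  [terminal]
15. n10.acc = 10  [terminal]
16. n11.tag = 1  [terminal]
17. n8.mk = 21  [d.acc + 11]
18. n12.wid = true  [A₁.mk > 20]
19. n13.live = "xk"  [terminal]
20. n12.mk = -5  [len(c.live) - 7]
21. n14.depth = "pp"  [terminal]
22. n7.mk = -2  [A₁.mk * -2 + 40]
23. n15.env = 21  [S.live + 11]
24. n15.lab = "kk"  ["kk"]
25. n16.tag = 14  [terminal]
26. n15.acc = 16  [B.env + f.tag - 19]
27. n2.acc = -5  [(if S.depth then S.off else A.mk) - 3]
28. n1.mk = -6  [B.acc - 1]
29. n0.cnt = true  [true]
30. n0.depth = true  [true]
31. n0.off = 28  [28]
32. n0.live = 23  [A.mk * -1 + 17]

-6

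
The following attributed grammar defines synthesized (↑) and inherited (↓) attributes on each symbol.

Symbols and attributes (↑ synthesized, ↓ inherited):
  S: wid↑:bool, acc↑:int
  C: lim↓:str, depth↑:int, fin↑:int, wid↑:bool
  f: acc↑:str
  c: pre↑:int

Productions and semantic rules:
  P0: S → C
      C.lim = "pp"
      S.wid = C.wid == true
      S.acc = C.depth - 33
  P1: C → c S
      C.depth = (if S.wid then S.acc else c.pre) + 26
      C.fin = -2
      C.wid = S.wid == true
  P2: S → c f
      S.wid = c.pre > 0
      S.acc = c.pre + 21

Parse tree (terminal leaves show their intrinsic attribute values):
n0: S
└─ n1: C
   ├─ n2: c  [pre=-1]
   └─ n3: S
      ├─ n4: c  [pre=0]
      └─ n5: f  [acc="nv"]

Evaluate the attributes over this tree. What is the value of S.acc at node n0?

-8

1. n1.lim = "pp"  ["pp"]
2. n2.pre = -1  [terminal]
3. n4.pre = 0  [terminal]
4. n5.acc = "nv"  [terminal]
5. n3.wid = false  [c.pre > 0]
6. n3.acc = 21  [c.pre + 21]
7. n1.depth = 25  [(if S.wid then S.acc else c.pre) + 26]
8. n1.fin = -2  [-2]
9. n1.wid = false  [S.wid == true]
10. n0.wid = false  [C.wid == true]
11. n0.acc = -8  [C.depth - 33]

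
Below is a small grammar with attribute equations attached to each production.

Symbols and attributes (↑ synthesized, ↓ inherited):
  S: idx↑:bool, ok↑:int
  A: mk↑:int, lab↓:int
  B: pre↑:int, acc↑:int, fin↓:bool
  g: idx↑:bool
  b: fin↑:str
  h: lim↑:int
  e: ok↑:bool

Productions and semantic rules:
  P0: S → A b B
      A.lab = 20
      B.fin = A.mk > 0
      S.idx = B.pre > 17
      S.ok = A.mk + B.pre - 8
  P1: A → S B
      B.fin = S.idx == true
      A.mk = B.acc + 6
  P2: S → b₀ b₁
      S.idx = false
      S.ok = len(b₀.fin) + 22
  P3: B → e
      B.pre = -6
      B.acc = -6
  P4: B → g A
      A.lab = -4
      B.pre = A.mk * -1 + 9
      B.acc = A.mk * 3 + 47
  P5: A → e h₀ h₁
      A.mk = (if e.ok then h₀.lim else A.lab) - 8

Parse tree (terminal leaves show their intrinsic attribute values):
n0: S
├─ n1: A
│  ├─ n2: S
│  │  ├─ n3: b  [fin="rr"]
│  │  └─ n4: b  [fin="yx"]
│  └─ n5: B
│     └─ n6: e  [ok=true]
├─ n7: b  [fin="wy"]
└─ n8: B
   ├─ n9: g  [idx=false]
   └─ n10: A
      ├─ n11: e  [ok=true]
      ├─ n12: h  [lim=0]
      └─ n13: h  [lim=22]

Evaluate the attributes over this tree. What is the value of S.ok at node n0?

1. n1.lab = 20  [20]
2. n3.fin = "rr"  [terminal]
3. n4.fin = "yx"  [terminal]
4. n2.idx = false  [false]
5. n2.ok = 24  [len(b₀.fin) + 22]
6. n5.fin = false  [S.idx == true]
7. n6.ok = true  [terminal]
8. n5.pre = -6  [-6]
9. n5.acc = -6  [-6]
10. n1.mk = 0  [B.acc + 6]
11. n7.fin = "wy"  [terminal]
12. n8.fin = false  [A.mk > 0]
13. n9.idx = false  [terminal]
14. n10.lab = -4  [-4]
15. n11.ok = true  [terminal]
16. n12.lim = 0  [terminal]
17. n13.lim = 22  [terminal]
18. n10.mk = -8  [(if e.ok then h₀.lim else A.lab) - 8]
19. n8.pre = 17  [A.mk * -1 + 9]
20. n8.acc = 23  [A.mk * 3 + 47]
21. n0.idx = false  [B.pre > 17]
22. n0.ok = 9  [A.mk + B.pre - 8]

9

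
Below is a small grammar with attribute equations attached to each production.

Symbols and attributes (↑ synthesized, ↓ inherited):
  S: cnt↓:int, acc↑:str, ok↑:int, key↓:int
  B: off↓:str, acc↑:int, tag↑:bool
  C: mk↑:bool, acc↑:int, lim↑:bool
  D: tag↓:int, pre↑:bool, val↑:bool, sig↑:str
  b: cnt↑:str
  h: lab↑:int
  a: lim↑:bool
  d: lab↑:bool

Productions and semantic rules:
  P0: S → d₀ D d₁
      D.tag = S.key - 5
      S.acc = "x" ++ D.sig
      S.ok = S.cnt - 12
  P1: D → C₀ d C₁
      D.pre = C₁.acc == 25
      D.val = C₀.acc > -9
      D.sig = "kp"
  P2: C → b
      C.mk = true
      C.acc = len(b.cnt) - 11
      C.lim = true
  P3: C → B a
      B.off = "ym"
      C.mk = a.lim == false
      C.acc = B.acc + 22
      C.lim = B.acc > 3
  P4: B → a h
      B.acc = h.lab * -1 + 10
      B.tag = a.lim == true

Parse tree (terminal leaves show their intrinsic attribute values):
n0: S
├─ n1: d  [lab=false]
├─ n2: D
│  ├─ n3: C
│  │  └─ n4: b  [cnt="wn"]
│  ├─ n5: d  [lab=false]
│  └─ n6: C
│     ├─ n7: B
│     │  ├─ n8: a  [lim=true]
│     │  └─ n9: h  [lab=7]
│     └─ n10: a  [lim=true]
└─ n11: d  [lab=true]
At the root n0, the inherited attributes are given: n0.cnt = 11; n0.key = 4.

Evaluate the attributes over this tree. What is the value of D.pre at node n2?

1. n0.cnt = 11  [given at root]
2. n0.key = 4  [given at root]
3. n1.lab = false  [terminal]
4. n2.tag = -1  [S.key - 5]
5. n4.cnt = "wn"  [terminal]
6. n3.mk = true  [true]
7. n3.acc = -9  [len(b.cnt) - 11]
8. n3.lim = true  [true]
9. n5.lab = false  [terminal]
10. n7.off = "ym"  ["ym"]
11. n8.lim = true  [terminal]
12. n9.lab = 7  [terminal]
13. n7.acc = 3  [h.lab * -1 + 10]
14. n7.tag = true  [a.lim == true]
15. n10.lim = true  [terminal]
16. n6.mk = false  [a.lim == false]
17. n6.acc = 25  [B.acc + 22]
18. n6.lim = false  [B.acc > 3]
19. n2.pre = true  [C₁.acc == 25]
20. n2.val = false  [C₀.acc > -9]
21. n2.sig = "kp"  ["kp"]
22. n11.lab = true  [terminal]
23. n0.acc = "xkp"  ["x" ++ D.sig]
24. n0.ok = -1  [S.cnt - 12]

true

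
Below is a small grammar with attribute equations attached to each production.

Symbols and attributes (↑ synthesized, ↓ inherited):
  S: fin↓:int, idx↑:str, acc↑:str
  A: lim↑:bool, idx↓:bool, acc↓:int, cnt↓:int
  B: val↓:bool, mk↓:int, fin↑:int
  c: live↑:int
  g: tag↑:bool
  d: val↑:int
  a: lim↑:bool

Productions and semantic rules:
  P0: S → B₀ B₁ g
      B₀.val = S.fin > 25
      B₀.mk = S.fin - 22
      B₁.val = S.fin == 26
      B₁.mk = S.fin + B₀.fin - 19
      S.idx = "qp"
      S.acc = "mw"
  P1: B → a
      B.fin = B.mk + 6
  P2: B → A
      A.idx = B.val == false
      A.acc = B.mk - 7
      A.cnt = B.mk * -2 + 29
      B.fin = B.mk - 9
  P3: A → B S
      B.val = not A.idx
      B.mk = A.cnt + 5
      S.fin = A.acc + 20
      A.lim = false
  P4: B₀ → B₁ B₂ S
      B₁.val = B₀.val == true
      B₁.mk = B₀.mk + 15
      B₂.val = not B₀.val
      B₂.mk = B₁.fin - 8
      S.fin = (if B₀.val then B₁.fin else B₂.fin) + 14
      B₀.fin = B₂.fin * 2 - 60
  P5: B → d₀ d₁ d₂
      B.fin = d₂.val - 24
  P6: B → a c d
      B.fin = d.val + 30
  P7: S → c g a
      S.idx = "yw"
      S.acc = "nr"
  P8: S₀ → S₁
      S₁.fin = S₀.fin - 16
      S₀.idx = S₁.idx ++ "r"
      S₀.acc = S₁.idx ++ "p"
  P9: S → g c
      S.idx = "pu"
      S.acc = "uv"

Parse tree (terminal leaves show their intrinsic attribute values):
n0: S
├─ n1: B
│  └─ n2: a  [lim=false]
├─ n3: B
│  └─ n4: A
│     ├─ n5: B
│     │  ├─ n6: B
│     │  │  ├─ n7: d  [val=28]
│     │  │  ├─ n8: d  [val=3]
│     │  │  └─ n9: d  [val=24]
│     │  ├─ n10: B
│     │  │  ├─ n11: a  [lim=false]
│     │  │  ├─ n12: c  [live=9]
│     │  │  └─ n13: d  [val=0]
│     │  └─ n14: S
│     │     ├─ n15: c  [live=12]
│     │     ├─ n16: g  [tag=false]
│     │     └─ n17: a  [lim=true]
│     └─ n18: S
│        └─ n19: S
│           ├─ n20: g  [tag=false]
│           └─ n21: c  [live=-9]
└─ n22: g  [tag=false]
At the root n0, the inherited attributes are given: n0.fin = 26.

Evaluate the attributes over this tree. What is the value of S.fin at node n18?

30

1. n0.fin = 26  [given at root]
2. n1.val = true  [S.fin > 25]
3. n1.mk = 4  [S.fin - 22]
4. n2.lim = false  [terminal]
5. n1.fin = 10  [B.mk + 6]
6. n3.val = true  [S.fin == 26]
7. n3.mk = 17  [S.fin + B₀.fin - 19]
8. n4.idx = false  [B.val == false]
9. n4.acc = 10  [B.mk - 7]
10. n4.cnt = -5  [B.mk * -2 + 29]
11. n5.val = true  [not A.idx]
12. n5.mk = 0  [A.cnt + 5]
13. n6.val = true  [B₀.val == true]
14. n6.mk = 15  [B₀.mk + 15]
15. n7.val = 28  [terminal]
16. n8.val = 3  [terminal]
17. n9.val = 24  [terminal]
18. n6.fin = 0  [d₂.val - 24]
19. n10.val = false  [not B₀.val]
20. n10.mk = -8  [B₁.fin - 8]
21. n11.lim = false  [terminal]
22. n12.live = 9  [terminal]
23. n13.val = 0  [terminal]
24. n10.fin = 30  [d.val + 30]
25. n14.fin = 14  [(if B₀.val then B₁.fin else B₂.fin) + 14]
26. n15.live = 12  [terminal]
27. n16.tag = false  [terminal]
28. n17.lim = true  [terminal]
29. n14.idx = "yw"  ["yw"]
30. n14.acc = "nr"  ["nr"]
31. n5.fin = 0  [B₂.fin * 2 - 60]
32. n18.fin = 30  [A.acc + 20]
33. n19.fin = 14  [S₀.fin - 16]
34. n20.tag = false  [terminal]
35. n21.live = -9  [terminal]
36. n19.idx = "pu"  ["pu"]
37. n19.acc = "uv"  ["uv"]
38. n18.idx = "pur"  [S₁.idx ++ "r"]
39. n18.acc = "pup"  [S₁.idx ++ "p"]
40. n4.lim = false  [false]
41. n3.fin = 8  [B.mk - 9]
42. n22.tag = false  [terminal]
43. n0.idx = "qp"  ["qp"]
44. n0.acc = "mw"  ["mw"]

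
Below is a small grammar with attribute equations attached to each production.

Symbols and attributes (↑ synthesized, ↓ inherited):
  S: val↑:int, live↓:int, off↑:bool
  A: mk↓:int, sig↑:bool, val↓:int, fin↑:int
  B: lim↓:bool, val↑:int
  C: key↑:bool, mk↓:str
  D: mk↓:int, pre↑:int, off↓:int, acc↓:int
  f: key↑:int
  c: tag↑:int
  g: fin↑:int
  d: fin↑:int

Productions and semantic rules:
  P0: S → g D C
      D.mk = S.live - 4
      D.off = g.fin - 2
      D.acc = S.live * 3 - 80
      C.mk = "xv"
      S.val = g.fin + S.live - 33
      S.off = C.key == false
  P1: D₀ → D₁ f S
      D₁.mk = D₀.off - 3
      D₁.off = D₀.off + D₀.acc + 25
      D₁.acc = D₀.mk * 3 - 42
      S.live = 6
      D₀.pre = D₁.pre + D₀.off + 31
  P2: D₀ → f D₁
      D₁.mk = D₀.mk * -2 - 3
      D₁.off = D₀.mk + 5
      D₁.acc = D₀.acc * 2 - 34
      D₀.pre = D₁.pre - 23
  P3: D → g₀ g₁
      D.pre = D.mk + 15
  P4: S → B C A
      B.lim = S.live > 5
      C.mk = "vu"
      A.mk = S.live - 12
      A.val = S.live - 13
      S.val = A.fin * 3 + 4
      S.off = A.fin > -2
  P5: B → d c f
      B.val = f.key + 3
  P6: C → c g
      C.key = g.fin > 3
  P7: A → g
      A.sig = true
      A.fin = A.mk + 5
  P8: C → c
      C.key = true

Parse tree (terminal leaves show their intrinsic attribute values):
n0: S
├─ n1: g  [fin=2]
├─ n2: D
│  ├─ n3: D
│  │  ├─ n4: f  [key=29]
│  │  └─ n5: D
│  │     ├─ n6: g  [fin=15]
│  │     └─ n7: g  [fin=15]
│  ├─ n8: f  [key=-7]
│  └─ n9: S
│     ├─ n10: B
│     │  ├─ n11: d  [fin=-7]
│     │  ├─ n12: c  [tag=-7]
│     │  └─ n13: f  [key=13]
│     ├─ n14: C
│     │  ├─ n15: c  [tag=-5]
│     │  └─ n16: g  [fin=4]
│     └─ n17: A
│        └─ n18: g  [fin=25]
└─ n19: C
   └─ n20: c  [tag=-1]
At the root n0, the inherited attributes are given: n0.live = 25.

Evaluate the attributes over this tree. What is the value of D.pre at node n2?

26

1. n0.live = 25  [given at root]
2. n1.fin = 2  [terminal]
3. n2.mk = 21  [S.live - 4]
4. n2.off = 0  [g.fin - 2]
5. n2.acc = -5  [S.live * 3 - 80]
6. n3.mk = -3  [D₀.off - 3]
7. n3.off = 20  [D₀.off + D₀.acc + 25]
8. n3.acc = 21  [D₀.mk * 3 - 42]
9. n4.key = 29  [terminal]
10. n5.mk = 3  [D₀.mk * -2 - 3]
11. n5.off = 2  [D₀.mk + 5]
12. n5.acc = 8  [D₀.acc * 2 - 34]
13. n6.fin = 15  [terminal]
14. n7.fin = 15  [terminal]
15. n5.pre = 18  [D.mk + 15]
16. n3.pre = -5  [D₁.pre - 23]
17. n8.key = -7  [terminal]
18. n9.live = 6  [6]
19. n10.lim = true  [S.live > 5]
20. n11.fin = -7  [terminal]
21. n12.tag = -7  [terminal]
22. n13.key = 13  [terminal]
23. n10.val = 16  [f.key + 3]
24. n14.mk = "vu"  ["vu"]
25. n15.tag = -5  [terminal]
26. n16.fin = 4  [terminal]
27. n14.key = true  [g.fin > 3]
28. n17.mk = -6  [S.live - 12]
29. n17.val = -7  [S.live - 13]
30. n18.fin = 25  [terminal]
31. n17.sig = true  [true]
32. n17.fin = -1  [A.mk + 5]
33. n9.val = 1  [A.fin * 3 + 4]
34. n9.off = true  [A.fin > -2]
35. n2.pre = 26  [D₁.pre + D₀.off + 31]
36. n19.mk = "xv"  ["xv"]
37. n20.tag = -1  [terminal]
38. n19.key = true  [true]
39. n0.val = -6  [g.fin + S.live - 33]
40. n0.off = false  [C.key == false]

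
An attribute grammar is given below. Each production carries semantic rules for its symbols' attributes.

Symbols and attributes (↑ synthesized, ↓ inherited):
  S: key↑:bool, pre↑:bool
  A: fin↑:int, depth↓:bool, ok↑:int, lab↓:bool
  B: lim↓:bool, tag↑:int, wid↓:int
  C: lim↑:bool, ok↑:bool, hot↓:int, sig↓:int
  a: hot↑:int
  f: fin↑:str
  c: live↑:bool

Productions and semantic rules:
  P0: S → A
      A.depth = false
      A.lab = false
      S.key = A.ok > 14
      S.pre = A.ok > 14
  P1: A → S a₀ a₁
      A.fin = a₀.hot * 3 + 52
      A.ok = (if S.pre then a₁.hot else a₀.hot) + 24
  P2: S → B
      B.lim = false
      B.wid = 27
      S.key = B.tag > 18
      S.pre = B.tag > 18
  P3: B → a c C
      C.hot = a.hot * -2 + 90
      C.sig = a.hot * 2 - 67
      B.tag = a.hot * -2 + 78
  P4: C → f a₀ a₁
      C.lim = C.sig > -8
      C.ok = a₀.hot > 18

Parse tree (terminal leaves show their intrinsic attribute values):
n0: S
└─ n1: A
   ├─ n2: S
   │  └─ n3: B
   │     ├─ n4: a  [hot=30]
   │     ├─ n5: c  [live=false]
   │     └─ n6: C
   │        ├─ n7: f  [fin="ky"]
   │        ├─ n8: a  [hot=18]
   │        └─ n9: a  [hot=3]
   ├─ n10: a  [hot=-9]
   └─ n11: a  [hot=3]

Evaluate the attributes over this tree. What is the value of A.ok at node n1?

1. n1.depth = false  [false]
2. n1.lab = false  [false]
3. n3.lim = false  [false]
4. n3.wid = 27  [27]
5. n4.hot = 30  [terminal]
6. n5.live = false  [terminal]
7. n6.hot = 30  [a.hot * -2 + 90]
8. n6.sig = -7  [a.hot * 2 - 67]
9. n7.fin = "ky"  [terminal]
10. n8.hot = 18  [terminal]
11. n9.hot = 3  [terminal]
12. n6.lim = true  [C.sig > -8]
13. n6.ok = false  [a₀.hot > 18]
14. n3.tag = 18  [a.hot * -2 + 78]
15. n2.key = false  [B.tag > 18]
16. n2.pre = false  [B.tag > 18]
17. n10.hot = -9  [terminal]
18. n11.hot = 3  [terminal]
19. n1.fin = 25  [a₀.hot * 3 + 52]
20. n1.ok = 15  [(if S.pre then a₁.hot else a₀.hot) + 24]
21. n0.key = true  [A.ok > 14]
22. n0.pre = true  [A.ok > 14]

15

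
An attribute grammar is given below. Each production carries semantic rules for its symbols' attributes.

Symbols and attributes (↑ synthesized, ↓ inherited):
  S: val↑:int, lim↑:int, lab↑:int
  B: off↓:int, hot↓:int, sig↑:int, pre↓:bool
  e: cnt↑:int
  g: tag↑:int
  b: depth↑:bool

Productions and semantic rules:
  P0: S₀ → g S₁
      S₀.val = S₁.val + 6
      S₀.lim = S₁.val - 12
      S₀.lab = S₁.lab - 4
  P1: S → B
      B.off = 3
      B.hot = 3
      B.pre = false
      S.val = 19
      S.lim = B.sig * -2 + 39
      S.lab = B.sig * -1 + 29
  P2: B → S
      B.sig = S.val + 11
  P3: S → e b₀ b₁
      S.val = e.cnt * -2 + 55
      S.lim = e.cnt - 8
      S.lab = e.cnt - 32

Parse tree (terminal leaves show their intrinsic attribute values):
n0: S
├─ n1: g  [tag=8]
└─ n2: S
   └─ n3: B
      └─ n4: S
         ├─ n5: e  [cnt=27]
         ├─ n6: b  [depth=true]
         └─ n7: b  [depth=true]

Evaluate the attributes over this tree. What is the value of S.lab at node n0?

1. n1.tag = 8  [terminal]
2. n3.off = 3  [3]
3. n3.hot = 3  [3]
4. n3.pre = false  [false]
5. n5.cnt = 27  [terminal]
6. n6.depth = true  [terminal]
7. n7.depth = true  [terminal]
8. n4.val = 1  [e.cnt * -2 + 55]
9. n4.lim = 19  [e.cnt - 8]
10. n4.lab = -5  [e.cnt - 32]
11. n3.sig = 12  [S.val + 11]
12. n2.val = 19  [19]
13. n2.lim = 15  [B.sig * -2 + 39]
14. n2.lab = 17  [B.sig * -1 + 29]
15. n0.val = 25  [S₁.val + 6]
16. n0.lim = 7  [S₁.val - 12]
17. n0.lab = 13  [S₁.lab - 4]

13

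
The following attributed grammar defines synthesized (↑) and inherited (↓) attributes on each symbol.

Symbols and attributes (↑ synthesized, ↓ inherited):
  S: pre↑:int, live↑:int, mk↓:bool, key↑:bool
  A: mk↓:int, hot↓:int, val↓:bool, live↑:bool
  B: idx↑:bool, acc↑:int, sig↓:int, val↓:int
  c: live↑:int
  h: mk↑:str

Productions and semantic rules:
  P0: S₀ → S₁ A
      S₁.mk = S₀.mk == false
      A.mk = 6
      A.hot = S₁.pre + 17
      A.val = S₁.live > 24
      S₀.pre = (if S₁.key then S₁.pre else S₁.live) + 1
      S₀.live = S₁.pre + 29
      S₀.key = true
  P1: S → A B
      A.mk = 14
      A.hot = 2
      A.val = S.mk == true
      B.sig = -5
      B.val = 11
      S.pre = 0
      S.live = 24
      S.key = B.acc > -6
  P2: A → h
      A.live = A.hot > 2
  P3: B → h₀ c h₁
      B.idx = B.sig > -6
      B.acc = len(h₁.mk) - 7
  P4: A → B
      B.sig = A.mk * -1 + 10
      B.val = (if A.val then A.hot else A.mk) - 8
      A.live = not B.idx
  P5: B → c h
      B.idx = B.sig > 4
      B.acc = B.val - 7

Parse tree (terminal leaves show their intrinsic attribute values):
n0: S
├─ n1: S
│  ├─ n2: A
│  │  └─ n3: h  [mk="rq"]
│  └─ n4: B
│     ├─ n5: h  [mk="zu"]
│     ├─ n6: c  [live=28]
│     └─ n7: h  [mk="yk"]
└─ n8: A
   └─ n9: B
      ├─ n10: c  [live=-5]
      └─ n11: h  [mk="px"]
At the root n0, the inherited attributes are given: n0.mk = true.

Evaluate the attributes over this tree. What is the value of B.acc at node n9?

1. n0.mk = true  [given at root]
2. n1.mk = false  [S₀.mk == false]
3. n2.mk = 14  [14]
4. n2.hot = 2  [2]
5. n2.val = false  [S.mk == true]
6. n3.mk = "rq"  [terminal]
7. n2.live = false  [A.hot > 2]
8. n4.sig = -5  [-5]
9. n4.val = 11  [11]
10. n5.mk = "zu"  [terminal]
11. n6.live = 28  [terminal]
12. n7.mk = "yk"  [terminal]
13. n4.idx = true  [B.sig > -6]
14. n4.acc = -5  [len(h₁.mk) - 7]
15. n1.pre = 0  [0]
16. n1.live = 24  [24]
17. n1.key = true  [B.acc > -6]
18. n8.mk = 6  [6]
19. n8.hot = 17  [S₁.pre + 17]
20. n8.val = false  [S₁.live > 24]
21. n9.sig = 4  [A.mk * -1 + 10]
22. n9.val = -2  [(if A.val then A.hot else A.mk) - 8]
23. n10.live = -5  [terminal]
24. n11.mk = "px"  [terminal]
25. n9.idx = false  [B.sig > 4]
26. n9.acc = -9  [B.val - 7]
27. n8.live = true  [not B.idx]
28. n0.pre = 1  [(if S₁.key then S₁.pre else S₁.live) + 1]
29. n0.live = 29  [S₁.pre + 29]
30. n0.key = true  [true]

-9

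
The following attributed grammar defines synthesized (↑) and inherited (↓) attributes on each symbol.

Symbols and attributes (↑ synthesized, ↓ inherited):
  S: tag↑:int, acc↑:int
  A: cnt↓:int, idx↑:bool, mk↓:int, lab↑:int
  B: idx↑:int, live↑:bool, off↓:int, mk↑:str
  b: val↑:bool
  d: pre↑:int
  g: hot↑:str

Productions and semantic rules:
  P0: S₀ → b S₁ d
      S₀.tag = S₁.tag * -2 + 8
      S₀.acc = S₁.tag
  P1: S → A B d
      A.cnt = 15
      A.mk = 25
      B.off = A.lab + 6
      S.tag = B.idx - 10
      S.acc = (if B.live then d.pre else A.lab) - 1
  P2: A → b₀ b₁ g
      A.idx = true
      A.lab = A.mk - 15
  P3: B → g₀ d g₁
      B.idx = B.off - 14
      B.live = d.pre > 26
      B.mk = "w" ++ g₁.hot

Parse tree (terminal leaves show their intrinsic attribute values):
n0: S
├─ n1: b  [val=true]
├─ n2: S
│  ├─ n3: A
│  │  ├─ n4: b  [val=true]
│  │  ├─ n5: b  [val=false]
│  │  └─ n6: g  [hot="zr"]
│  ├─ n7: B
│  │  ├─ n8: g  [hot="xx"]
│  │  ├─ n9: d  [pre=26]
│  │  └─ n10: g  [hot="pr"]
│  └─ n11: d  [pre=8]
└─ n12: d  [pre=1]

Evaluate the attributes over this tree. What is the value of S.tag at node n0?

24

1. n1.val = true  [terminal]
2. n3.cnt = 15  [15]
3. n3.mk = 25  [25]
4. n4.val = true  [terminal]
5. n5.val = false  [terminal]
6. n6.hot = "zr"  [terminal]
7. n3.idx = true  [true]
8. n3.lab = 10  [A.mk - 15]
9. n7.off = 16  [A.lab + 6]
10. n8.hot = "xx"  [terminal]
11. n9.pre = 26  [terminal]
12. n10.hot = "pr"  [terminal]
13. n7.idx = 2  [B.off - 14]
14. n7.live = false  [d.pre > 26]
15. n7.mk = "wpr"  ["w" ++ g₁.hot]
16. n11.pre = 8  [terminal]
17. n2.tag = -8  [B.idx - 10]
18. n2.acc = 9  [(if B.live then d.pre else A.lab) - 1]
19. n12.pre = 1  [terminal]
20. n0.tag = 24  [S₁.tag * -2 + 8]
21. n0.acc = -8  [S₁.tag]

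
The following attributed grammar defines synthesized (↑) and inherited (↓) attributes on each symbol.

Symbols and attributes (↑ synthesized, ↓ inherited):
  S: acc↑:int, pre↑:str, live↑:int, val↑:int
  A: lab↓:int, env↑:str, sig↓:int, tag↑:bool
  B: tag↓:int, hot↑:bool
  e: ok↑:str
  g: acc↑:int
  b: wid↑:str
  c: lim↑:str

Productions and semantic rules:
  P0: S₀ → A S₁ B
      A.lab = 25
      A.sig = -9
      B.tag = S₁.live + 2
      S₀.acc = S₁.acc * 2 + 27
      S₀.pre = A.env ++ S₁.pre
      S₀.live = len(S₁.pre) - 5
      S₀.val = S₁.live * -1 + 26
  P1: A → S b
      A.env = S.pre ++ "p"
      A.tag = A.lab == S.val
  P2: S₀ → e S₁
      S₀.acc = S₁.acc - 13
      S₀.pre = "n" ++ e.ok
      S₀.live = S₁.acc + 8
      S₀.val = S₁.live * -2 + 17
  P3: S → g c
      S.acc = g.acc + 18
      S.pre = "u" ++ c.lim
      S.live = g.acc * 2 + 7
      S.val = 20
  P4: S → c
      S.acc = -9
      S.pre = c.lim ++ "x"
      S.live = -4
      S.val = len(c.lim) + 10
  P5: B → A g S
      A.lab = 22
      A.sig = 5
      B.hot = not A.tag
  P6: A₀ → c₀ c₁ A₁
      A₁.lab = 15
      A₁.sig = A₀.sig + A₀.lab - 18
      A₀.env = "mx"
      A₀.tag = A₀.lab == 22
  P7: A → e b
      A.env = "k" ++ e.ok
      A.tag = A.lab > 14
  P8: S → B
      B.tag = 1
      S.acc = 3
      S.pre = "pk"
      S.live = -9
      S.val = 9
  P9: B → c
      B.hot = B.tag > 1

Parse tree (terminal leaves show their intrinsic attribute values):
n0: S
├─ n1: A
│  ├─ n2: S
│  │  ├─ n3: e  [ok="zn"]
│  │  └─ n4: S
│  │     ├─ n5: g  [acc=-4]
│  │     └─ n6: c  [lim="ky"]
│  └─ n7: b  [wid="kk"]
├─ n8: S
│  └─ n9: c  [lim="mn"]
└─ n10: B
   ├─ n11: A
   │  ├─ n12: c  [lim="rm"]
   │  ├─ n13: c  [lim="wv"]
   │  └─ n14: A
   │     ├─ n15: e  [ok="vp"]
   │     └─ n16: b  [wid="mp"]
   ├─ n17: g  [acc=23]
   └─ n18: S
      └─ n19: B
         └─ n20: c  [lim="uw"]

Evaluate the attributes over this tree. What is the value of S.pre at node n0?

"nznpmnx"

1. n1.lab = 25  [25]
2. n1.sig = -9  [-9]
3. n3.ok = "zn"  [terminal]
4. n5.acc = -4  [terminal]
5. n6.lim = "ky"  [terminal]
6. n4.acc = 14  [g.acc + 18]
7. n4.pre = "uky"  ["u" ++ c.lim]
8. n4.live = -1  [g.acc * 2 + 7]
9. n4.val = 20  [20]
10. n2.acc = 1  [S₁.acc - 13]
11. n2.pre = "nzn"  ["n" ++ e.ok]
12. n2.live = 22  [S₁.acc + 8]
13. n2.val = 19  [S₁.live * -2 + 17]
14. n7.wid = "kk"  [terminal]
15. n1.env = "nznp"  [S.pre ++ "p"]
16. n1.tag = false  [A.lab == S.val]
17. n9.lim = "mn"  [terminal]
18. n8.acc = -9  [-9]
19. n8.pre = "mnx"  [c.lim ++ "x"]
20. n8.live = -4  [-4]
21. n8.val = 12  [len(c.lim) + 10]
22. n10.tag = -2  [S₁.live + 2]
23. n11.lab = 22  [22]
24. n11.sig = 5  [5]
25. n12.lim = "rm"  [terminal]
26. n13.lim = "wv"  [terminal]
27. n14.lab = 15  [15]
28. n14.sig = 9  [A₀.sig + A₀.lab - 18]
29. n15.ok = "vp"  [terminal]
30. n16.wid = "mp"  [terminal]
31. n14.env = "kvp"  ["k" ++ e.ok]
32. n14.tag = true  [A.lab > 14]
33. n11.env = "mx"  ["mx"]
34. n11.tag = true  [A₀.lab == 22]
35. n17.acc = 23  [terminal]
36. n19.tag = 1  [1]
37. n20.lim = "uw"  [terminal]
38. n19.hot = false  [B.tag > 1]
39. n18.acc = 3  [3]
40. n18.pre = "pk"  ["pk"]
41. n18.live = -9  [-9]
42. n18.val = 9  [9]
43. n10.hot = false  [not A.tag]
44. n0.acc = 9  [S₁.acc * 2 + 27]
45. n0.pre = "nznpmnx"  [A.env ++ S₁.pre]
46. n0.live = -2  [len(S₁.pre) - 5]
47. n0.val = 30  [S₁.live * -1 + 26]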